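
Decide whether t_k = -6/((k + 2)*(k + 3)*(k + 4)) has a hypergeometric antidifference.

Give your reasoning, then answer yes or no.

Ratio r(k) = (k + 2)/(k + 5).
Gosper form: A/B · C(k+1)/C(k) with A=k + 2, B=k + 5, C=1.
Key eq: (k + 2)·f(k+1) = (k + 4)·f(k) + (1).
d = 2 from the (1,1,0) case.
Coefficient equations give f(k) = k*(k + 5)/12.
Then R = B(k−1)f/C = k*(k + 4)*(k + 5)/12, so s_k = R(k)·t_k = k*(-k - 5)/(2*(k + 2)*(k + 3)).
Check: Δs_k = -6/(k**3 + 9*k**2 + 26*k + 24). ✓

Yes. s_k = k*(-k - 5)/(2*(k + 2)*(k + 3)).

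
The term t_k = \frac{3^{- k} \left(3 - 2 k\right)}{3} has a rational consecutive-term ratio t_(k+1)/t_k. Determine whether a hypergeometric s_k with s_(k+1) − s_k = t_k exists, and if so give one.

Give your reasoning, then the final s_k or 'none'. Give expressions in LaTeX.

s_k = 3^{- k} \left(k - 1\right)

r(k) = (2*k - 1)/(3*(2*k - 3)) after simplifying.
So A=1/3 and B=1, with C=k - 3/2.
f must satisfy (1/3)·f(k+1) − (1)·f(k) = k - 3/2.
Degrees (0,0,1) ⇒ d ≤ 1.
A polynomial solution: f(k) = -3*(k - 1)/2.
Certificate R = B(k−1)f/C = -3*(k - 1)/(2*k - 3) gives s_k = (k - 1)/3**k.
Verify: (3 - 2*k)/(3*3**k) matches t_k.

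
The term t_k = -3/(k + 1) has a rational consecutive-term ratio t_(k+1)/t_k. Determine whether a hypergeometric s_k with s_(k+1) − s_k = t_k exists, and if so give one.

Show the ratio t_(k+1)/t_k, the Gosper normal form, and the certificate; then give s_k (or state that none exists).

t_(k+1)/t_k = (k + 1)/(k + 2).
So A=k + 1 and B=k + 2, with C=1.
f must satisfy (k + 1)·f(k+1) − (k + 1)·f(k) = 1.
deg f ≤ 0 (via 1,1,0).
Put f(k) = c0: A·f(k+1) − B(k−1)·f(k) − C = -1; need -1 = 0 — inconsistent ⇒ no f, not summable.

not Gosper-summable; s_k does not exist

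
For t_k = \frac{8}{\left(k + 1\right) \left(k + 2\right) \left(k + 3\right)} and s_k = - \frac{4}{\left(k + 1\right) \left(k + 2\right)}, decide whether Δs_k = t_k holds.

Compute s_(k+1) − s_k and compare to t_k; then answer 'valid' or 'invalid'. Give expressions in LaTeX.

Valid — Δs_k = t_k.

s_(k+1) = -4/((k + 2)*(k + 3))
s_(k+1) − s_k = 8/(k**3 + 6*k**2 + 11*k + 6)
(s_(k+1) − s_k) − t_k = 0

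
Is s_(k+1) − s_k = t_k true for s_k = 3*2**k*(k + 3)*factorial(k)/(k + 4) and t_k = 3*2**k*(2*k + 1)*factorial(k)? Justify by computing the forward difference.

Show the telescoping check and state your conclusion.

s_(k+1) = 6*2**k*(k + 4)*factorial(k + 1)/(k + 5)
s_(k+1) − s_k = 3*2**k*(2*k**3 + 17*k**2 + 40*k + 17)*factorial(k)/((k + 4)*(k + 5))
(s_(k+1) − s_k) − t_k = -3*2**k*(2*k**2 + 9*k + 3)*factorial(k)/((k + 4)*(k + 5))

Invalid: residual -3*2**k*(2*k**2 + 9*k + 3)*factorial(k)/((k + 4)*(k + 5)) ≠ 0.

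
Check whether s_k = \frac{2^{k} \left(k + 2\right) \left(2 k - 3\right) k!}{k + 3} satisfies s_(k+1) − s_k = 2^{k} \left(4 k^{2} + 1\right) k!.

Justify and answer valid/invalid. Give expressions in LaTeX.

Invalid: residual - \frac{2^{k} \left(4 k^{3} + 12 k^{2} - k + 6\right) k!}{\left(k + 3\right) \left(k + 4\right)} ≠ 0.

s_(k+1) = 2**(k + 1)*(k + 3)*(2*k - 1)*factorial(k + 1)/(k + 4)
s_(k+1) − s_k = 2**k*(4*k**4 + 24*k**3 + 37*k**2 + 8*k + 6)*factorial(k)/((k + 3)*(k + 4))
(s_(k+1) − s_k) − t_k = -2**k*(4*k**3 + 12*k**2 - k + 6)*factorial(k)/((k + 3)*(k + 4))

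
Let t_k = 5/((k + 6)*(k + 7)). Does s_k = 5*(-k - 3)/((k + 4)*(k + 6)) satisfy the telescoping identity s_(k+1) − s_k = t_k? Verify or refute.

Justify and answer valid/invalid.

Invalid: residual 5*(-2*k - 11)/(k**4 + 22*k**3 + 179*k**2 + 638*k + 840) ≠ 0.

s_(k+1) = 5*(-k - 4)/((k + 5)*(k + 7))
s_(k+1) − s_k = 5*(k**2 + 7*k + 9)/(k**4 + 22*k**3 + 179*k**2 + 638*k + 840)
(s_(k+1) − s_k) − t_k = 5*(-2*k - 11)/(k**4 + 22*k**3 + 179*k**2 + 638*k + 840)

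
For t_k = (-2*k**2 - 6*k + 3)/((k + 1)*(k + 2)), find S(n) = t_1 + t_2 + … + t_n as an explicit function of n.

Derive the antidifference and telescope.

S(n) = n*(-4*n - 1)/(2*(n + 2))

Compute t_(k+1)/t_k: get (k + 1)*(6*k + 2*(k + 1)**2 + 3)/((k + 3)*(2*k**2 + 6*k - 3)).
Factor: A=k + 1; B=k + 3; C=k**2 + 3*k - 3/2.
Key eq: (k + 1)·f(k+1) = (k + 2)·f(k) + (k**2 + 3*k - 3/2).
deg f ≤ 2 (via 1,1,2).
A polynomial solution: f(k) = k*(2*k - 5)/2.
So s_k = (B(k−1)f/C)·t_k = (k*(k + 2)*(2*k - 5)/(2*k**2 + 6*k - 3))·t_k = k*(5 - 2*k)/(k + 1).
Check: Δs_k = (-2*k**2 - 6*k + 3)/(k**2 + 3*k + 2). ✓
Σ_(k=1)^n t_k = s_(n+1) − s_(1) = ((-2*n**2 + n + 3)/(n + 2)) − (3/2), i.e. n*(-4*n - 1)/(2*(n + 2)).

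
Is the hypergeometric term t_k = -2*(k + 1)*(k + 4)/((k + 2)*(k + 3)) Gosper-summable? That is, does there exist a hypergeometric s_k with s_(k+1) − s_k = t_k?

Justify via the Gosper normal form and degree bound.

Yes. s_k = 2*k*(-k - 1)/(k + 2).

Step 1: r(k) = (k + 2)**2*(k + 5)/((k + 1)*(k + 4)**2).
So A=k + 2 and B=k + 4, with C=k**2 + 5*k + 4.
Key eq: (k + 2)·f(k+1) = (k + 3)·f(k) + (k**2 + 5*k + 4).
deg f ≤ 2 (via 1,1,2).
A polynomial solution: f(k) = k*(k + 1).
Certificate R = B(k−1)f/C = k*(k + 3)/(k + 4) gives s_k = 2*k*(-k - 1)/(k + 2).
Check: Δs_k = 2*(-k**2 - 5*k - 4)/(k**2 + 5*k + 6). ✓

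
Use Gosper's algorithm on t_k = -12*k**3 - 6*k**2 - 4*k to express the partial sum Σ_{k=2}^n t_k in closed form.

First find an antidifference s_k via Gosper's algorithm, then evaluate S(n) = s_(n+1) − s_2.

Compute t_(k+1)/t_k: get (6*k**3 + 21*k**2 + 26*k + 11)/(k*(6*k**2 + 3*k + 2)).
Factor: A=1; B=1; C=k**3 + k**2/2 + k/3.
Need (1)·f(k+1) − (1)·f(k) = k**3 + k**2/2 + k/3.
deg f ≤ 4 (via 0,0,3).
Solving with deg f ≤ 4: f(k) = k*(k - 1)*(3*k**2 - k + 1)/12.
Get s_k = R·t_k = k*(-3*k**3 + 4*k**2 - 2*k + 1) with R(k) = B(k−1)f(k)/C(k) = (k - 1)*(3*k**2 - k + 1)/(2*(6*k**2 + 3*k + 2)).
Verify: 2*k*(-6*k**2 - 3*k - 2) matches t_k.
s_(n+1) = n*(-3*n**3 - 8*n**2 - 8*n - 3) and s_(2) = -22, so S(n) = -3*n**4 - 8*n**3 - 8*n**2 - 3*n + 22.

S(n) = -3*n**4 - 8*n**3 - 8*n**2 - 3*n + 22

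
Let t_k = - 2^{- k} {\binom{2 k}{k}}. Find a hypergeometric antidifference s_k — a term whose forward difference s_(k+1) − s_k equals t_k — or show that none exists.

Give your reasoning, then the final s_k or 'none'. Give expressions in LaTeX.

Ratio r(k) = (2*k + 1)/(k + 1).
Normal form (A,B,C) = (2*k + 1, k + 1, 1).
Key eq: (2*k + 1)·f(k+1) = (k)·f(k) + (1).
d = -1 from the (1,1,0) case.
deg f ≤ -1 is impossible — no certificate.

none (Gosper's algorithm certifies no s_k)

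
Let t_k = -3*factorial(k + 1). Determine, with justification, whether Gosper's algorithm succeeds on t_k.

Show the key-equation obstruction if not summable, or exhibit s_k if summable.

No — key equation has no polynomial f.

Step 1: r(k) = k + 2.
A = k + 2, B = 1, C = 1.
Solve (k + 2)·f(k+1) − (1)·f(k) = 1.
deg f ≤ -1 (via 1,0,0).
deg f ≤ -1 is impossible — no certificate.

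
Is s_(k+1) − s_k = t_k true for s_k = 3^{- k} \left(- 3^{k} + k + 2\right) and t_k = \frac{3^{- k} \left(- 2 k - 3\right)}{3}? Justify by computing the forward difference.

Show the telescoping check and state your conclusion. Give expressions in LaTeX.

valid; difference matches t_k

s_(k+1) = (-3*3**k + k + 3)/(3*3**k)
s_(k+1) − s_k = (-2*k - 3)/(3*3**k)
(s_(k+1) − s_k) − t_k = 0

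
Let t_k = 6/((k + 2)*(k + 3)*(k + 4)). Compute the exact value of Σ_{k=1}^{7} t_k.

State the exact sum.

Σ = 49/220

Ratio r(k) = (k + 2)/(k + 5).
A = k + 2, B = k + 5, C = 1.
Need (k + 2)·f(k+1) − (k + 4)·f(k) = 1.
Degrees (1,1,0) ⇒ d ≤ 2.
A polynomial solution: f(k) = k*(k + 5)/12.
Get s_k = R·t_k = k*(k + 5)/(2*(k + 2)*(k + 3)) with R(k) = B(k−1)f(k)/C(k) = k*(k + 4)*(k + 5)/12.
s_(k+1) − s_k = 6/(k**3 + 9*k**2 + 26*k + 24) = t_k.
Telescoping: Σ = s_(8) − s_(1) = 26/55 − (1/4) = 49/220.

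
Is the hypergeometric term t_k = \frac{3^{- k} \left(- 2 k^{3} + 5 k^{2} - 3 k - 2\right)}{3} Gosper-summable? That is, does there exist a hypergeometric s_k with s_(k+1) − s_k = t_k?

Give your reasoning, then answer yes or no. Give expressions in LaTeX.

The ratio is (2*k**3 + k**2 - k + 2)/(3*(2*k**3 - 5*k**2 + 3*k + 2)).
Factor: A=1/3; B=1; C=k**3 - 5*k**2/2 + 3*k/2 + 1.
Key eq: (1/3)·f(k+1) = (1)·f(k) + (k**3 - 5*k**2/2 + 3*k/2 + 1).
d = 3 from the (0,0,3) case.
Solving with deg f ≤ 3: f(k) = -3*(k**3 - k**2 + 2*k + 2)/2.
Get s_k = R·t_k = (k**3 - k**2 + 2*k + 2)/3**k with R(k) = B(k−1)f(k)/C(k) = -3*(k**3 - k**2 + 2*k + 2)/(2*k**3 - 5*k**2 + 3*k + 2).
Δs = (-2*k**3 + 5*k**2 - 3*k - 2)/(3*3**k), as required.

Yes. s_k = 3^{- k} \left(k^{3} - k^{2} + 2 k + 2\right).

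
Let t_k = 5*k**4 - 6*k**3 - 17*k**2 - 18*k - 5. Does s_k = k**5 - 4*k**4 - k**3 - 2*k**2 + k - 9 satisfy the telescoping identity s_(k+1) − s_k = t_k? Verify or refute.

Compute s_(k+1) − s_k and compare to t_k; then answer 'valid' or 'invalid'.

valid (s_(k+1) − s_k reduces to t_k)

s_(k+1) = k**5 + k**4 - 7*k**3 - 19*k**2 - 17*k - 14
s_(k+1) − s_k = 5*k**4 - 6*k**3 - 17*k**2 - 18*k - 5
(s_(k+1) − s_k) − t_k = 0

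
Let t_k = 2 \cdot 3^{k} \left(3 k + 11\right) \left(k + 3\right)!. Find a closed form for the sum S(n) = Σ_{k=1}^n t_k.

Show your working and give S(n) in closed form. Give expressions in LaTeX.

S(n) = 6 \cdot 3^{n} \left(n + 4\right)! - 144

Step 1: r(k) = 3*(k + 4)*(3*k + 14)/(3*k + 11).
Normal form (A,B,C) = (3*k + 12, 1, k + 11/3).
Set up (3*k + 12)·f(k+1) − (1)·f(k) − (k + 11/3) = 0.
d = 0 from the (1,0,1) case.
Solving with deg f ≤ 0: f(k) = 1/3.
Certificate R = B(k−1)f/C = 1/(3*k + 11) gives s_k = 2*3**k*factorial(k + 3).
s_(k+1) − s_k = 2*3**k*(3*k + 11)*factorial(k + 3) = t_k.
Telescope: S(n) = s_(n+1) − s_(1) = 6*3**n*factorial(n + 4) − (144) = 6*3**n*factorial(n + 4) - 144.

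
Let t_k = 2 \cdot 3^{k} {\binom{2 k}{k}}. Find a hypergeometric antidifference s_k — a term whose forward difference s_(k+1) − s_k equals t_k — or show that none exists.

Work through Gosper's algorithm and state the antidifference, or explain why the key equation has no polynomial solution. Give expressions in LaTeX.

The ratio is 6*(2*k + 1)/(k + 1).
Normal form (A,B,C) = (12*k + 6, k + 1, 1).
Need (12*k + 6)·f(k+1) − (k)·f(k) = 1.
d = -1 from the (1,1,0) case.
Negative degree bound (-1): no f exists, t_k not Gosper-summable.

not Gosper-summable; s_k does not exist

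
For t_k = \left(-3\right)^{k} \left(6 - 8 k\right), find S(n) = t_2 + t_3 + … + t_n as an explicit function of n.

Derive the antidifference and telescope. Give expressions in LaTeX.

The ratio is 3*(-4*k - 1)/(4*k - 3).
Normal form (A,B,C) = (-3, 1, k - 3/4).
Need (-3)·f(k+1) − (1)·f(k) = k - 3/4.
deg f ≤ 1 (via 0,0,1).
Coefficient equations give f(k) = -(2*k - 3)/8.
R(k) = B(k−1)·f(k)/C(k) = -(2*k - 3)/(2*(4*k - 3)); s_k = R·t_k = (-3)**k*(2*k - 3).
s_(k+1) − s_k = (-3)**k*(6 - 8*k) = t_k.
Evaluate: s_(n+1) = (-3)**(n + 1)*(2*n - 1); subtract s_(2) = 9 ⇒ S(n) = -6*(-3)**n*n + 3*(-3)**n - 9.

S(n) = - 6 \left(-3\right)^{n} n + 3 \left(-3\right)^{n} - 9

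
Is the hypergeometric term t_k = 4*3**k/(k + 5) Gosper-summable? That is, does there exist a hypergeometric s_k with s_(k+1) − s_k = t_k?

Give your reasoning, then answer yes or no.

Step 1: r(k) = 3*(k + 5)/(k + 6).
Factor: A=3*k + 15; B=k + 6; C=1.
Set up (3*k + 15)·f(k+1) − (k + 5)·f(k) − (1) = 0.
Bound: deg f ≤ -1.
Bound -1 < 0, so the key equation has no polynomial solution.

No — key equation has no polynomial f.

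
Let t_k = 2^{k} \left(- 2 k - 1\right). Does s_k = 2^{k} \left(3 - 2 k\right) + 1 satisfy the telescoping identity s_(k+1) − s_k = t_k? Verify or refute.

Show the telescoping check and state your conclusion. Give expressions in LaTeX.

valid (s_(k+1) − s_k reduces to t_k)

s_(k+1) = 2**(k + 1)*(1 - 2*k) + 1
s_(k+1) − s_k = 2**k*(-2*k - 1)
(s_(k+1) − s_k) − t_k = 0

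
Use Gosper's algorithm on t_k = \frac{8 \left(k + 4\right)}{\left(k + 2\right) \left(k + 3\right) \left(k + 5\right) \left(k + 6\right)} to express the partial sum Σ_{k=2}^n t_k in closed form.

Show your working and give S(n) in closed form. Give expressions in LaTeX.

S(n) = \frac{n^{2} + 9 n - 10}{7 \left(n^{2} + 9 n + 18\right)}

t_(k+1)/t_k = (k + 2)*(k + 5)**2/((k + 4)**2*(k + 7)).
Gosper form: A/B · C(k+1)/C(k) with A=k + 2, B=k + 7, C=k**2 + 8*k + 16.
Key eq: (k + 2)·f(k+1) = (k + 6)·f(k) + (k**2 + 8*k + 16).
From deg A=1, deg B=1, deg C=2: d=4.
Match coefficients ⇒ f(k) = k*(k + 3)*(k + 4)*(k + 7)/20.
So s_k = (B(k−1)f/C)·t_k = (k*(k + 3)*(k + 6)*(k + 7)/(20*(k + 4)))·t_k = 2*k*(k + 7)/(5*(k**2 + 7*k + 10)).
Check: Δs_k = 8*(k + 4)/(k**4 + 16*k**3 + 91*k**2 + 216*k + 180). ✓
Evaluate: s_(n+1) = 2*(n**2 + 9*n + 8)/(5*(n**2 + 9*n + 18)); subtract s_(2) = 9/35 ⇒ S(n) = (n**2 + 9*n - 10)/(7*(n**2 + 9*n + 18)).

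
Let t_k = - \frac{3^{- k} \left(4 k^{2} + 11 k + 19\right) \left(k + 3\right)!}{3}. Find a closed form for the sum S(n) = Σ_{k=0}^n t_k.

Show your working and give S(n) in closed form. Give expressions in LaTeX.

Step 1: r(k) = (k + 4)*(11*k + 4*(k + 1)**2 + 30)/(3*(4*k**2 + 11*k + 19)).
Take A(k)=k/3 + 4/3, B(k)=1, C(k)=k**2 + 11*k/4 + 19/4.
Set up (k/3 + 4/3)·f(k+1) − (1)·f(k) − (k**2 + 11*k/4 + 19/4) = 0.
Bound: deg f ≤ 1.
Coefficient equations give f(k) = 3*(4*k + 3)/4.
Certificate R = B(k−1)f/C = 3*(4*k + 3)/(4*k**2 + 11*k + 19) gives s_k = -(4*k + 3)*factorial(k + 3)/3**k.
Check: Δs_k = -(4*k**2 + 11*k + 19)*factorial(k + 3)/(3*3**k). ✓
Σ_(k=0)^n t_k = s_(n+1) − s_(0) = (-3**(-n - 1)*(4*n + 7)*factorial(n + 4)) − (-18), i.e. 18 - 4*n*factorial(n + 4)/(3*3**n) - 7*factorial(n + 4)/(3*3**n).

S(n) = 18 - \frac{4 \cdot 3^{- n} n \left(n + 4\right)!}{3} - \frac{7 \cdot 3^{- n} \left(n + 4\right)!}{3}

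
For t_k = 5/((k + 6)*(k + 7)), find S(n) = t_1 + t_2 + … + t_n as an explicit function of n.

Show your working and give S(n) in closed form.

S(n) = 5*n/(7*(n + 7))

t_(k+1)/t_k = (k + 6)/(k + 8).
A = k + 6, B = k + 8, C = 1.
Solve (k + 6)·f(k+1) − (k + 7)·f(k) = 1.
From deg A=1, deg B=1, deg C=0: d=1.
Match coefficients ⇒ f(k) = k/6.
So s_k = (B(k−1)f/C)·t_k = (k*(k + 7)/6)·t_k = 5*k/(6*(k + 6)).
Verify: 5/(k**2 + 13*k + 42) matches t_k.
Evaluate: s_(n+1) = 5*(n + 1)/(6*(n + 7)); subtract s_(1) = 5/42 ⇒ S(n) = 5*n/(7*(n + 7)).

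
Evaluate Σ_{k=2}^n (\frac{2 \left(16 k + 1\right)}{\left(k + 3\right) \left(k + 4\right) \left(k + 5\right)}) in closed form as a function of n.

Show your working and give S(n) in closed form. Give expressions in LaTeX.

t_(k+1)/t_k = (k + 3)*(16*k + 17)/((k + 6)*(16*k + 1)).
Take A(k)=k + 3, B(k)=k + 6, C(k)=k + 1/16.
Key eq: (k + 3)·f(k+1) = (k + 5)·f(k) + (k + 1/16).
Bound: deg f ≤ 2.
Solving with deg f ≤ 2: f(k) = k*(49*k - 41)/384.
Then R = B(k−1)f/C = k*(k + 5)*(49*k - 41)/(24*(16*k + 1)), so s_k = R(k)·t_k = k*(49*k - 41)/(12*(k + 3)*(k + 4)).
s_(k+1) − s_k = 2*(16*k + 1)/(k**3 + 12*k**2 + 47*k + 60) = t_k.
Telescope: S(n) = s_(n+1) − s_(2) = (49*n**2 + 57*n + 8)/(12*(n**2 + 9*n + 20)) − (19/60) = (113*n**2 + 57*n - 170)/(30*(n**2 + 9*n + 20)).

S(n) = \frac{113 n^{2} + 57 n - 170}{30 \left(n^{2} + 9 n + 20\right)}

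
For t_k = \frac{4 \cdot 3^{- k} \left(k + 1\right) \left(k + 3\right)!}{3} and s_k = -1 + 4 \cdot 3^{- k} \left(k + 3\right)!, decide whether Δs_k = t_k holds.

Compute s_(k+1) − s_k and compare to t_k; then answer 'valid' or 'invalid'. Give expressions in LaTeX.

s_(k+1) = 4*3**(-k - 1)*factorial(k + 4) - 1
s_(k+1) − s_k = 4*(k + 1)*factorial(k + 3)/(3*3**k)
(s_(k+1) − s_k) − t_k = 0

Valid: the claim telescopes to t_k.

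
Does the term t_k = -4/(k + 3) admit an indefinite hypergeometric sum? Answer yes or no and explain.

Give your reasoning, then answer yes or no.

No; the coefficient equations for f are inconsistent.

The ratio is (k + 3)/(k + 4).
Gosper form: A/B · C(k+1)/C(k) with A=k + 3, B=k + 4, C=1.
f must satisfy (k + 3)·f(k+1) − (k + 3)·f(k) = 1.
Bound: deg f ≤ 0.
Generic f = c0 gives residual -1; -1 = 0 cannot hold, so t_k is not Gosper-summable.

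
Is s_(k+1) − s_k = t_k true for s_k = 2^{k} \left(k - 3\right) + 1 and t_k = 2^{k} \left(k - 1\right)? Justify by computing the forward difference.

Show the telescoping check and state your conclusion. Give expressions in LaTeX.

s_(k+1) = 2**(k + 1)*(k - 2) + 1
s_(k+1) − s_k = 2**k*(k - 1)
(s_(k+1) − s_k) − t_k = 0

Valid: the claim telescopes to t_k.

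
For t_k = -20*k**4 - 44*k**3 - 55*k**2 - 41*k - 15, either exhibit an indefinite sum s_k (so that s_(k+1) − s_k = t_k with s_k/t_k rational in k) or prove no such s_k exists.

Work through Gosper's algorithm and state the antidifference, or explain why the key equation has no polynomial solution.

s_k = k*(-4*k**4 - k**3 - 3*k**2 - 4*k - 3)

Step 1: r(k) = (20*k**4 + 124*k**3 + 307*k**2 + 363*k + 175)/(20*k**4 + 44*k**3 + 55*k**2 + 41*k + 15).
So A=1 and B=1, with C=k**4 + 11*k**3/5 + 11*k**2/4 + 41*k/20 + 3/4.
Solve (1)·f(k+1) − (1)·f(k) = k**4 + 11*k**3/5 + 11*k**2/4 + 41*k/20 + 3/4.
deg f ≤ 5 (via 0,0,4).
A polynomial solution: f(k) = k*(4*k**4 + k**3 + 3*k**2 + 4*k + 3)/20.
Certificate R = B(k−1)f/C = k*(4*k**4 + k**3 + 3*k**2 + 4*k + 3)/(20*k**4 + 44*k**3 + 55*k**2 + 41*k + 15) gives s_k = k*(-4*k**4 - k**3 - 3*k**2 - 4*k - 3).
Δs = -20*k**4 - 44*k**3 - 55*k**2 - 41*k - 15, as required.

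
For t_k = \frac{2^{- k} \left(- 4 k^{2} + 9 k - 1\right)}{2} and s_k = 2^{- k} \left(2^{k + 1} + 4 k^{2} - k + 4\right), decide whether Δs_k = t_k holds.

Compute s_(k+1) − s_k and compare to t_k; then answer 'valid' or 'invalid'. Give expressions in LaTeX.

s_(k+1) = (4*2**k - k + 4*(k + 1)**2 + 3)/(2*2**k)
s_(k+1) − s_k = (-4*k**2 + 9*k - 1)/(2*2**k)
(s_(k+1) − s_k) − t_k = 0

valid (s_(k+1) − s_k reduces to t_k)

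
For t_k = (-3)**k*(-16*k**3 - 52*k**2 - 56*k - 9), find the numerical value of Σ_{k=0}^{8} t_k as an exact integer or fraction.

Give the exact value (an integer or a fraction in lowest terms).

Σ = -63536721

Compute t_(k+1)/t_k: get 3*(-16*k**3 - 100*k**2 - 208*k - 133)/(16*k**3 + 52*k**2 + 56*k + 9).
Normal form (A,B,C) = (-3, 1, k**3 + 13*k**2/4 + 7*k/2 + 9/16).
Need (-3)·f(k+1) − (1)·f(k) = k**3 + 13*k**2/4 + 7*k/2 + 9/16.
From deg A=0, deg B=0, deg C=3: d=3.
Match coefficients ⇒ f(k) = -(4*k**3 + 4*k**2 - k - 3)/16.
R(k) = B(k−1)·f(k)/C(k) = -(4*k**3 + 4*k**2 - k - 3)/(16*k**3 + 52*k**2 + 56*k + 9); s_k = R·t_k = (-3)**k*(4*k**3 + 4*k**2 - k - 3).
Check: Δs_k = (-3)**k*(-16*k**3 - 52*k**2 - 56*k - 9). ✓
Sum = s_(9) − s_(0); s_(9) = -63536724, s_(0) = -3 ⇒ -63536721.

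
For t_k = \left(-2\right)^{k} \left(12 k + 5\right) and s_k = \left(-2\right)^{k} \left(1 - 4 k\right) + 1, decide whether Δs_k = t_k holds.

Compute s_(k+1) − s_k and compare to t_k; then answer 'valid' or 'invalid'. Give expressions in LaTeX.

s_(k+1) = 2*(-2)**k*(4*k + 3) + 1
s_(k+1) − s_k = (-2)**k*(12*k + 5)
(s_(k+1) − s_k) − t_k = 0

Valid — Δs_k = t_k.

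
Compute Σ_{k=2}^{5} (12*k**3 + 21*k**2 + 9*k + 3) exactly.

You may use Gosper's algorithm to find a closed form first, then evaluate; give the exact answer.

Σ = 3960

The ratio is (4*k**3 + 19*k**2 + 29*k + 15)/(4*k**3 + 7*k**2 + 3*k + 1).
Take A(k)=1, B(k)=1, C(k)=k**3 + 7*k**2/4 + 3*k/4 + 1/4.
Key eq: (1)·f(k+1) = (1)·f(k) + (k**3 + 7*k**2/4 + 3*k/4 + 1/4).
d = 4 from the (0,0,3) case.
Solve for f: f(k) = k*(3*k**3 + k**2 - 3*k + 2)/12 (degree 4 ≤ 4).
So s_k = (B(k−1)f/C)·t_k = (k*(3*k**3 + k**2 - 3*k + 2)/(3*(4*k**3 + 7*k**2 + 3*k + 1)))·t_k = k*(3*k**3 + k**2 - 3*k + 2).
Δs = 12*k**3 + 21*k**2 + 9*k + 3, as required.
Sum = s_(6) − s_(2); s_(6) = 4008, s_(2) = 48 ⇒ 3960.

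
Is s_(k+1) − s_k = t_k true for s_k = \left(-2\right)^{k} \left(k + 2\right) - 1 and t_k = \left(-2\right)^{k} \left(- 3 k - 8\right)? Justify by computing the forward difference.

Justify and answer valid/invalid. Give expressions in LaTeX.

s_(k+1) = (-2)**(k + 1)*(k + 3) - 1
s_(k+1) − s_k = (-2)**k*(-3*k - 8)
(s_(k+1) − s_k) − t_k = 0

valid; difference matches t_k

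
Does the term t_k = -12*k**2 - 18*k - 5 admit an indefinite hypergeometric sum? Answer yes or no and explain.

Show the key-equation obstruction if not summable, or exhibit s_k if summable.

Yes. s_k = k*(-4*k**2 - 3*k + 2).

r(k) = (12*k**2 + 42*k + 35)/(12*k**2 + 18*k + 5) after simplifying.
Take A(k)=1, B(k)=1, C(k)=k**2 + 3*k/2 + 5/12.
f must satisfy (1)·f(k+1) − (1)·f(k) = k**2 + 3*k/2 + 5/12.
Bound: deg f ≤ 3.
Match coefficients ⇒ f(k) = k*(4*k**2 + 3*k - 2)/12.
R(k) = B(k−1)·f(k)/C(k) = k*(4*k**2 + 3*k - 2)/(12*k**2 + 18*k + 5); s_k = R·t_k = k*(-4*k**2 - 3*k + 2).
Verify: -12*k**2 - 18*k - 5 matches t_k.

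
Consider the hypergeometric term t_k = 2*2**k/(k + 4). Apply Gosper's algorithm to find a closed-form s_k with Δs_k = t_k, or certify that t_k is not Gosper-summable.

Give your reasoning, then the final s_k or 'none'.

t_(k+1)/t_k = 2*(k + 4)/(k + 5).
Take A(k)=2*k + 8, B(k)=k + 5, C(k)=1.
Need (2*k + 8)·f(k+1) − (k + 4)·f(k) = 1.
From deg A=1, deg B=1, deg C=0: d=-1.
Negative degree bound (-1): no f exists, t_k not Gosper-summable.

none (Gosper's algorithm certifies no s_k)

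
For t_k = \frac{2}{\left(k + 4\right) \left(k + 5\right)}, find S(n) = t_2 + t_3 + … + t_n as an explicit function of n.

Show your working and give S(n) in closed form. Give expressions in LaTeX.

S(n) = \frac{n - 1}{3 \left(n + 5\right)}

t_(k+1)/t_k = (k + 4)/(k + 6).
So A=k + 4 and B=k + 6, with C=1.
f must satisfy (k + 4)·f(k+1) − (k + 5)·f(k) = 1.
Bound: deg f ≤ 1.
Solving with deg f ≤ 1: f(k) = k/4.
Get s_k = R·t_k = k/(2*(k + 4)) with R(k) = B(k−1)f(k)/C(k) = k*(k + 5)/4.
s_(k+1) − s_k = 2/(k**2 + 9*k + 20) = t_k.
Evaluate: s_(n+1) = (n + 1)/(2*(n + 5)); subtract s_(2) = 1/6 ⇒ S(n) = (n - 1)/(3*(n + 5)).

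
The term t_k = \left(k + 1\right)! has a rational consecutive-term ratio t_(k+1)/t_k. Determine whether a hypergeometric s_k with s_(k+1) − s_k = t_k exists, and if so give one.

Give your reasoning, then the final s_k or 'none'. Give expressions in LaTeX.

none — t_k is not Gosper-summable

r(k) = k + 2 after simplifying.
Gosper form: A/B · C(k+1)/C(k) with A=k + 2, B=1, C=1.
Set up (k + 2)·f(k+1) − (1)·f(k) − (1) = 0.
deg f ≤ -1 (via 1,0,0).
Bound -1 < 0, so the key equation has no polynomial solution.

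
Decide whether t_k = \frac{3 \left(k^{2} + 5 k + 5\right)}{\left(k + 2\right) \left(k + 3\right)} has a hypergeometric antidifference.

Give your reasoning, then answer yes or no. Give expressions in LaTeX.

Ratio r(k) = (k + 2)*(5*k + (k + 1)**2 + 10)/((k + 4)*(k**2 + 5*k + 5)).
So A=k + 2 and B=k + 4, with C=k**2 + 5*k + 5.
Need (k + 2)·f(k+1) − (k + 3)·f(k) = k**2 + 5*k + 5.
d = 2 from the (1,1,2) case.
A polynomial solution: f(k) = k*(2*k + 3)/2.
Then R = B(k−1)f/C = k*(k + 3)*(2*k + 3)/(2*(k**2 + 5*k + 5)), so s_k = R(k)·t_k = 3*k*(2*k + 3)/(2*(k + 2)).
Verify: 3*(k**2 + 5*k + 5)/(k**2 + 5*k + 6) matches t_k.

Yes. s_k = \frac{3 k \left(2 k + 3\right)}{2 \left(k + 2\right)}.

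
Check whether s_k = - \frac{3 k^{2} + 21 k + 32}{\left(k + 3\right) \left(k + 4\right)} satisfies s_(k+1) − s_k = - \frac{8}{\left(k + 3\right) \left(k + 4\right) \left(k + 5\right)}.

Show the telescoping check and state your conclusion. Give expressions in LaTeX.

s_(k+1) = (-21*k - 3*(k + 1)**2 - 53)/((k + 4)*(k + 5))
s_(k+1) − s_k = -8/(k**3 + 12*k**2 + 47*k + 60)
(s_(k+1) − s_k) − t_k = 0

valid (s_(k+1) − s_k reduces to t_k)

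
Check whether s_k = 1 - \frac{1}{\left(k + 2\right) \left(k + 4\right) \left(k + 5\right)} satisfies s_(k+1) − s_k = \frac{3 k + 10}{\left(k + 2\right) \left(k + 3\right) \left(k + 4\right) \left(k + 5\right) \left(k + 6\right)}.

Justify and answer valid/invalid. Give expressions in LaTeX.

Valid: the claim telescopes to t_k.

s_(k+1) = 1 - 1/((k + 3)*(k + 5)*(k + 6))
s_(k+1) − s_k = (3*k + 10)/(k**5 + 20*k**4 + 155*k**3 + 580*k**2 + 1044*k + 720)
(s_(k+1) − s_k) − t_k = 0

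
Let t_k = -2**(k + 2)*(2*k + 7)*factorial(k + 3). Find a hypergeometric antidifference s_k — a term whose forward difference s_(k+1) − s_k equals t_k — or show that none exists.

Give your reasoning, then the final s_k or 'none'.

s_k = -2**(k + 2)*factorial(k + 3)

t_(k+1)/t_k = 2*(k + 4)*(2*k + 9)/(2*k + 7).
Factor: A=2*k + 8; B=1; C=k + 7/2.
Solve (2*k + 8)·f(k+1) − (1)·f(k) = k + 7/2.
d = 0 from the (1,0,1) case.
Solving with deg f ≤ 0: f(k) = 1/2.
R(k) = B(k−1)·f(k)/C(k) = 1/(2*k + 7); s_k = R·t_k = -2**(k + 2)*factorial(k + 3).
Verify: -2**(k + 2)*(2*k + 7)*factorial(k + 3) matches t_k.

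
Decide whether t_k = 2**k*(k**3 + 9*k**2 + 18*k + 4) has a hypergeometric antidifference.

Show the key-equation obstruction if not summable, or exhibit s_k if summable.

t_(k+1)/t_k = 2*(k**3 + 12*k**2 + 39*k + 32)/(k**3 + 9*k**2 + 18*k + 4).
So A=2 and B=1, with C=k**3 + 9*k**2 + 18*k + 4.
Solve (2)·f(k+1) − (1)·f(k) = k**3 + 9*k**2 + 18*k + 4.
d = 3 from the (0,0,3) case.
Solving with deg f ≤ 3: f(k) = (k - 1)*(k + 2)**2.
R(k) = B(k−1)·f(k)/C(k) = (k - 1)*(k + 2)**2/(k**3 + 9*k**2 + 18*k + 4); s_k = R·t_k = 2**k*(k**3 + 3*k**2 - 4).
s_(k+1) − s_k = 2**k*(k**3 + 9*k**2 + 18*k + 4) = t_k.

Yes. s_k = 2**k*(k**3 + 3*k**2 - 4).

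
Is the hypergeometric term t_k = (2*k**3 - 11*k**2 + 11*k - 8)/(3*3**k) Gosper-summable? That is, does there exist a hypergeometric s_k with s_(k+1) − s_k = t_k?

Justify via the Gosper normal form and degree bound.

The ratio is (2*k**3 - 5*k**2 - 5*k - 6)/(3*(2*k**3 - 11*k**2 + 11*k - 8)).
Factor: A=1/3; B=1; C=k**3 - 11*k**2/2 + 11*k/2 - 4.
Solve (1/3)·f(k+1) − (1)·f(k) = k**3 - 11*k**2/2 + 11*k/2 - 4.
From deg A=0, deg B=0, deg C=3: d=3.
Solve for f: f(k) = -3*(k**3 - 4*k**2 + 3*k - 4)/2 (degree 3 ≤ 3).
Get s_k = R·t_k = (-k**3 + 4*k**2 - 3*k + 4)/3**k with R(k) = B(k−1)f(k)/C(k) = -3*(k**3 - 4*k**2 + 3*k - 4)/(2*k**3 - 11*k**2 + 11*k - 8).
Verify: (2*k**3 - 11*k**2 + 11*k - 8)/(3*3**k) matches t_k.

Yes. s_k = (-k**3 + 4*k**2 - 3*k + 4)/3**k.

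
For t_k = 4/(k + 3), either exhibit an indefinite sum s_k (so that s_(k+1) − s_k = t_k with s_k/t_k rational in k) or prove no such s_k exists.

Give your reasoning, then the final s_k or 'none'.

not Gosper-summable; s_k does not exist

r(k) = (k + 3)/(k + 4) after simplifying.
Normal form (A,B,C) = (k + 3, k + 4, 1).
Need (k + 3)·f(k+1) − (k + 3)·f(k) = 1.
From deg A=1, deg B=1, deg C=0: d=0.
f = c0 ⇒ A·f(k+1) − B(k−1)·f(k) − C = -1. The system {-1 = 0} is inconsistent; no antidifference.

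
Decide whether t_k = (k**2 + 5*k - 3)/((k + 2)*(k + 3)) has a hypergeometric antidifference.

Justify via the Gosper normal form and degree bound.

Yes. s_k = k*(2*k - 5)/(2*(k + 2)).

t_(k+1)/t_k = (k + 2)*(5*k + (k + 1)**2 + 2)/((k + 4)*(k**2 + 5*k - 3)).
Normal form (A,B,C) = (k + 2, k + 4, k**2 + 5*k - 3).
Need (k + 2)·f(k+1) − (k + 3)·f(k) = k**2 + 5*k - 3.
deg f ≤ 2 (via 1,1,2).
Coefficient equations give f(k) = k*(2*k - 5)/2.
Certificate R = B(k−1)f/C = k*(k + 3)*(2*k - 5)/(2*(k**2 + 5*k - 3)) gives s_k = k*(2*k - 5)/(2*(k + 2)).
s_(k+1) − s_k = (k**2 + 5*k - 3)/(k**2 + 5*k + 6) = t_k.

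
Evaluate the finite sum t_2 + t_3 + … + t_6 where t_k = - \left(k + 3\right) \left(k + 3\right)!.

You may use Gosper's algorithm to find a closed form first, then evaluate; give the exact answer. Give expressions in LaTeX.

Σ = -3628680

The ratio is (k + 4)**2/(k + 3).
Factor: A=k + 4; B=1; C=k + 3.
f must satisfy (k + 4)·f(k+1) − (1)·f(k) = k + 3.
Degrees (1,0,1) ⇒ d ≤ 0.
Solve for f: f(k) = 1 (degree 0 ≤ 0).
So s_k = (B(k−1)f/C)·t_k = (1/(k + 3))·t_k = -factorial(k + 3).
Δs = -(k + 3)*factorial(k + 3), as required.
Telescoping: Σ = s_(7) − s_(2) = -3628800 − (-120) = -3628680.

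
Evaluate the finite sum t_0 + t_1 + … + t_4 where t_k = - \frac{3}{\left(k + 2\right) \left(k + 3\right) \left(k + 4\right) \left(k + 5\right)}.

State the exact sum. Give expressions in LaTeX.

Σ = -5/126

The ratio is (k + 2)/(k + 6).
So A=k + 2 and B=k + 6, with C=1.
Set up (k + 2)·f(k+1) − (k + 5)·f(k) − (1) = 0.
d = 3 from the (1,1,0) case.
Solving with deg f ≤ 3: f(k) = k*(k**2 + 9*k + 26)/72.
R(k) = B(k−1)·f(k)/C(k) = k*(k + 5)*(k**2 + 9*k + 26)/72; s_k = R·t_k = k*(-k**2 - 9*k - 26)/(24*(k + 2)*(k + 3)*(k + 4)).
Δs = -3/(k**4 + 14*k**3 + 71*k**2 + 154*k + 120), as required.
Σ_(k=0)^(4) t_k = s_(5) − s_(0) = -5/126 − (0) = -5/126.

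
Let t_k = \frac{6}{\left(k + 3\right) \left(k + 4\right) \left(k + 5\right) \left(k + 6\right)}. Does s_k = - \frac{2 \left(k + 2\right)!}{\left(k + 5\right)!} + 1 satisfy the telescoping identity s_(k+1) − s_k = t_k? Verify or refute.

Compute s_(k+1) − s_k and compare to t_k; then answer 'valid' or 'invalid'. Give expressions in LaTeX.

s_(k+1) = -2*factorial(k + 3)/factorial(k + 6) + 1
s_(k+1) − s_k = 6/((k + 3)*(k + 4)*(k + 5)*(k + 6))
(s_(k+1) − s_k) − t_k = 0

Valid — Δs_k = t_k.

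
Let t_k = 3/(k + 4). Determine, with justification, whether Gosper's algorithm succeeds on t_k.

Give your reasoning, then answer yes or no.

r(k) = (k + 4)/(k + 5) after simplifying.
Normal form (A,B,C) = (k + 4, k + 5, 1).
Key eq: (k + 4)·f(k+1) = (k + 4)·f(k) + (1).
Bound: deg f ≤ 0.
Put f(k) = c0: A·f(k+1) − B(k−1)·f(k) − C = -1; need -1 = 0 — inconsistent ⇒ no f, not summable.

No — the linear system for f has no solution.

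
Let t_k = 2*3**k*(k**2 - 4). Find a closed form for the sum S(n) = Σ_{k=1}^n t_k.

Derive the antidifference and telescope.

S(n) = 3*3**n*n**2 - 3*3**n*n - 9*3**n + 9

Step 1: r(k) = 3*((k + 1)**2 - 4)/(k**2 - 4).
A = 3, B = 1, C = k**2 - 4.
Set up (3)·f(k+1) − (1)·f(k) − (k**2 - 4) = 0.
d = 2 from the (0,0,2) case.
Match coefficients ⇒ f(k) = (k**2 - 3*k - 1)/2.
R(k) = B(k−1)·f(k)/C(k) = (k**2 - 3*k - 1)/(2*(k - 2)*(k + 2)); s_k = R·t_k = 3**k*(k**2 - 3*k - 1).
Δs = 2*3**k*(k**2 - 4), as required.
s_(n+1) = 3**(n + 1)*(n**2 - n - 3) and s_(1) = -9, so S(n) = 3*3**n*n**2 - 3*3**n*n - 9*3**n + 9.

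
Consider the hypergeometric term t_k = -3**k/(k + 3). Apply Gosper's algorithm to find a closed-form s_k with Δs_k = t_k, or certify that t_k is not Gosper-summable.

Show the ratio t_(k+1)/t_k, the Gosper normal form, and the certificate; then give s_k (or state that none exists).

r(k) = 3*(k + 3)/(k + 4) after simplifying.
So A=3*k + 9 and B=k + 4, with C=1.
Need (3*k + 9)·f(k+1) − (k + 3)·f(k) = 1.
deg f ≤ -1 (via 1,1,0).
Negative degree bound (-1): no f exists, t_k not Gosper-summable.

not Gosper-summable; s_k does not exist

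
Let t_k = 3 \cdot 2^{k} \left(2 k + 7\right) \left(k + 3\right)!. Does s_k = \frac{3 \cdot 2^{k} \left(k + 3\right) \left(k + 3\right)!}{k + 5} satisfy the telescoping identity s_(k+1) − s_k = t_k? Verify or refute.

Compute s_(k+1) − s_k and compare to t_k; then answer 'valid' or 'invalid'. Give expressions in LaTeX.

s_(k+1) = 6*2**k*(k + 4)*factorial(k + 4)/(k + 6)
s_(k+1) − s_k = 3*2**k*(2*k**3 + 25*k**2 + 103*k + 142)*factorial(k + 3)/((k + 5)*(k + 6))
(s_(k+1) − s_k) − t_k = -6*2**k*(2*k**2 + 17*k + 34)*factorial(k + 3)/((k + 5)*(k + 6))

Invalid: residual - \frac{6 \cdot 2^{k} \left(2 k^{2} + 17 k + 34\right) \left(k + 3\right)!}{\left(k + 5\right) \left(k + 6\right)} ≠ 0.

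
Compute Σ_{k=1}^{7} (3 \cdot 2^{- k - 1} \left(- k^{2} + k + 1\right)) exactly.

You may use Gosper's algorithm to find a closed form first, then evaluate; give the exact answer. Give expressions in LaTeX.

Σ = -933/256

The ratio is (k**2 + k - 1)/(2*(k**2 - k - 1)).
Normal form (A,B,C) = (1/2, 1, k**2 - k - 1).
Need (1/2)·f(k+1) − (1)·f(k) = k**2 - k - 1.
d = 2 from the (0,0,2) case.
Solve for f: f(k) = -2*(k**2 + k + 1) (degree 2 ≤ 2).
So s_k = (B(k−1)f/C)·t_k = (-2*(k**2 + k + 1)/(k**2 - k - 1))·t_k = 3*(k**2 + k + 1)/2**k.
s_(k+1) − s_k = 3*2**(-k - 1)*(-k**2 + k + 1) = t_k.
Sum = s_(8) − s_(1); s_(8) = 219/256, s_(1) = 9/2 ⇒ -933/256.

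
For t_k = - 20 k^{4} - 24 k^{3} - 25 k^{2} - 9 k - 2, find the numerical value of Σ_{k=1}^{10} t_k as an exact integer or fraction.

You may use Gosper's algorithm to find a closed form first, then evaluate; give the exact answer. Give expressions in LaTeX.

Step 1: r(k) = (20*k**4 + 104*k**3 + 217*k**2 + 211*k + 80)/(20*k**4 + 24*k**3 + 25*k**2 + 9*k + 2).
Factor: A=1; B=1; C=k**4 + 6*k**3/5 + 5*k**2/4 + 9*k/20 + 1/10.
Solve (1)·f(k+1) − (1)·f(k) = k**4 + 6*k**3/5 + 5*k**2/4 + 9*k/20 + 1/10.
From deg A=0, deg B=0, deg C=4: d=5.
Solve for f: f(k) = k*(4*k**4 - 4*k**3 + 3*k**2 - 2*k + 1)/20 (degree 5 ≤ 5).
Certificate R = B(k−1)f/C = k*(4*k**4 - 4*k**3 + 3*k**2 - 2*k + 1)/(20*k**4 + 24*k**3 + 25*k**2 + 9*k + 2) gives s_k = k*(-4*k**4 + 4*k**3 - 3*k**2 + 2*k - 1).
s_(k+1) − s_k = -20*k**4 - 24*k**3 - 25*k**2 - 9*k - 2 = t_k.
Sum = s_(11) − s_(1); s_(11) = -589402, s_(1) = -2 ⇒ -589400.

Σ = -589400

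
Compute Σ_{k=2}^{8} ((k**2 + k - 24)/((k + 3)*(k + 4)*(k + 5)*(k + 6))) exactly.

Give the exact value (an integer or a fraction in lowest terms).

t_(k+1)/t_k = (k + 3)*(k + (k + 1)**2 - 23)/((k + 7)*(k**2 + k - 24)).
Normal form (A,B,C) = (k + 3, k + 7, k**2 + k - 24).
Need (k + 3)·f(k+1) − (k + 6)·f(k) = k**2 + k - 24.
Bound: deg f ≤ 3.
Coefficient equations give f(k) = -k*(k**2 + 32*k + 127)/20.
Then R = B(k−1)f/C = -k*(k + 6)*(k**2 + 32*k + 127)/(20*(k**2 + k - 24)), so s_k = R(k)·t_k = k*(-k**2 - 32*k - 127)/(20*(k + 3)*(k + 4)*(k + 5)).
Check: Δs_k = (k**2 + k - 24)/(k**4 + 18*k**3 + 119*k**2 + 342*k + 360). ✓
Telescoping: Σ = s_(9) − s_(2) = -93/910 − (-13/140) = -17/1820.

Σ = -17/1820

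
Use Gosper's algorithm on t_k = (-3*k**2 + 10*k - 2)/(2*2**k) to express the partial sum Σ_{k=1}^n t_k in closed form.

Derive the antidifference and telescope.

Step 1: r(k) = (3*k**2 - 4*k - 5)/(2*(3*k**2 - 10*k + 2)).
So A=1/2 and B=1, with C=k**2 - 10*k/3 + 2/3.
Solve (1/2)·f(k+1) − (1)·f(k) = k**2 - 10*k/3 + 2/3.
d = 2 from the (0,0,2) case.
Solving with deg f ≤ 2: f(k) = -2*(k - 1)*(3*k - 1)/3.
Certificate R = B(k−1)f/C = -2*(k - 1)*(3*k - 1)/(3*k**2 - 10*k + 2) gives s_k = (3*k**2 - 4*k + 1)/2**k.
s_(k+1) − s_k = (-3*k**2 + 10*k - 2)/(2*2**k) = t_k.
s_(n+1) = 2**(-n - 1)*n*(3*n + 2) and s_(1) = 0, so S(n) = 2**(-n - 1)*n*(3*n + 2).

S(n) = 2**(-n - 1)*n*(3*n + 2)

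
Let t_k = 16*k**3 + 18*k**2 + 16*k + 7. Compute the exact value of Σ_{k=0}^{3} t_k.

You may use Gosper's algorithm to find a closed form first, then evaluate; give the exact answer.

t_(k+1)/t_k = (16*k**3 + 66*k**2 + 100*k + 57)/(16*k**3 + 18*k**2 + 16*k + 7).
Take A(k)=1, B(k)=1, C(k)=k**3 + 9*k**2/8 + k + 7/16.
Key eq: (1)·f(k+1) = (1)·f(k) + (k**3 + 9*k**2/8 + k + 7/16).
From deg A=0, deg B=0, deg C=3: d=4.
Coefficient equations give f(k) = k*(4*k**3 - 2*k**2 + 3*k + 2)/16.
Get s_k = R·t_k = k*(4*k**3 - 2*k**2 + 3*k + 2) with R(k) = B(k−1)f(k)/C(k) = k*(4*k**3 - 2*k**2 + 3*k + 2)/(16*k**3 + 18*k**2 + 16*k + 7).
s_(k+1) − s_k = 16*k**3 + 18*k**2 + 16*k + 7 = t_k.
Evaluate s at k=4 and k=0: 952 and 0; difference 952.

Σ = 952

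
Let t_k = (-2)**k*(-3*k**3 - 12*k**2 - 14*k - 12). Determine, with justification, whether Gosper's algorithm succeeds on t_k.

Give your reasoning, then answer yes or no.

Compute t_(k+1)/t_k: get 2*(-3*k**3 - 21*k**2 - 47*k - 41)/(3*k**3 + 12*k**2 + 14*k + 12).
Factor: A=-2; B=1; C=k**3 + 4*k**2 + 14*k/3 + 4.
Key eq: (-2)·f(k+1) = (1)·f(k) + (k**3 + 4*k**2 + 14*k/3 + 4).
Bound: deg f ≤ 3.
Match coefficients ⇒ f(k) = -(k**3 + 2*k**2 + 2)/3.
Then R = B(k−1)f/C = -(k**3 + 2*k**2 + 2)/(3*k**3 + 12*k**2 + 14*k + 12), so s_k = R(k)·t_k = (-2)**k*(k**3 + 2*k**2 + 2).
Δs = (-2)**k*(-3*k**3 - 12*k**2 - 14*k - 12), as required.

Yes. s_k = (-2)**k*(k**3 + 2*k**2 + 2).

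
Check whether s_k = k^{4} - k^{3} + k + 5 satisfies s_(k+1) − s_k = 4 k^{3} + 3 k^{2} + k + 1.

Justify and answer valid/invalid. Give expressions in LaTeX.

s_(k+1) = k + (k + 1)**4 - (k + 1)**3 + 6
s_(k+1) − s_k = 4*k**3 + 3*k**2 + k + 1
(s_(k+1) − s_k) − t_k = 0

valid; difference matches t_k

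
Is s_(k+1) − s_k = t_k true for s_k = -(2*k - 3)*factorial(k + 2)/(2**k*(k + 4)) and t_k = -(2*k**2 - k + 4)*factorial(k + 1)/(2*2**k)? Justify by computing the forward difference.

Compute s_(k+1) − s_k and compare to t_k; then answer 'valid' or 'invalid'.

Invalid: residual (2*k**3 + 7*k**2 - 4*k + 22)*factorial(k + 1)/(2**k*(k + 4)*(k + 5)) ≠ 0.

s_(k+1) = -(2*k - 1)*factorial(k + 3)/(2*2**k*(k + 5))
s_(k+1) − s_k = -(2*k**3 + 9*k**2 + 3*k + 18)*factorial(k + 2)/(2*2**k*(k + 4)*(k + 5))
(s_(k+1) − s_k) − t_k = (2*k**3 + 7*k**2 - 4*k + 22)*factorial(k + 1)/(2**k*(k + 4)*(k + 5))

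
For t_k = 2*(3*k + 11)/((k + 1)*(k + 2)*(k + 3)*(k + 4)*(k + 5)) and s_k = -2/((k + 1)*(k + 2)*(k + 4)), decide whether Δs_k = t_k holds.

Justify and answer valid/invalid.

s_(k+1) = -2/((k + 2)*(k + 3)*(k + 5))
s_(k+1) − s_k = 2*(3*k + 11)/(k**5 + 15*k**4 + 85*k**3 + 225*k**2 + 274*k + 120)
(s_(k+1) − s_k) − t_k = 0

valid (s_(k+1) − s_k reduces to t_k)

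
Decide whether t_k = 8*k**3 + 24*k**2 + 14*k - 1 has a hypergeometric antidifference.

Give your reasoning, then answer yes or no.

Yes. s_k = k*(2*k**3 + 4*k**2 - 3*k - 4).

Compute t_(k+1)/t_k: get (8*k**3 + 48*k**2 + 86*k + 45)/(8*k**3 + 24*k**2 + 14*k - 1).
Take A(k)=1, B(k)=1, C(k)=k**3 + 3*k**2 + 7*k/4 - 1/8.
Set up (1)·f(k+1) − (1)·f(k) − (k**3 + 3*k**2 + 7*k/4 - 1/8) = 0.
From deg A=0, deg B=0, deg C=3: d=4.
Match coefficients ⇒ f(k) = k*(2*k**3 + 4*k**2 - 3*k - 4)/8.
So s_k = (B(k−1)f/C)·t_k = (k*(2*k**3 + 4*k**2 - 3*k - 4)/(8*k**3 + 24*k**2 + 14*k - 1))·t_k = k*(2*k**3 + 4*k**2 - 3*k - 4).
Check: Δs_k = 8*k**3 + 24*k**2 + 14*k - 1. ✓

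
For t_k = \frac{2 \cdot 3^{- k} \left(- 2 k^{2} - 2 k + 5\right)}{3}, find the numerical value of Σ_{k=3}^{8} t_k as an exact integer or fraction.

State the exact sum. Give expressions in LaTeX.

Σ = -20216/19683

Step 1: r(k) = (2*k**2 + 6*k - 1)/(3*(2*k**2 + 2*k - 5)).
A = 1/3, B = 1, C = k**2 + k - 5/2.
f must satisfy (1/3)·f(k+1) − (1)·f(k) = k**2 + k - 5/2.
From deg A=0, deg B=0, deg C=2: d=2.
Coefficient equations give f(k) = -3*(k**2 + 2*k - 1)/2.
Get s_k = R·t_k = 2*(k**2 + 2*k - 1)/3**k with R(k) = B(k−1)f(k)/C(k) = -3*(k**2 + 2*k - 1)/(2*k**2 + 2*k - 5).
Verify: 2*(-2*k**2 - 2*k + 5)/(3*3**k) matches t_k.
Σ_(k=3)^(8) t_k = s_(9) − s_(3) = 196/19683 − (28/27) = -20216/19683.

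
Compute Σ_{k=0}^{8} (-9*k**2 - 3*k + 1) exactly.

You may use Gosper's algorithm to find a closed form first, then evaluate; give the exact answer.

t_(k+1)/t_k = (9*k**2 + 21*k + 11)/(9*k**2 + 3*k - 1).
Gosper form: A/B · C(k+1)/C(k) with A=1, B=1, C=k**2 + k/3 - 1/9.
Need (1)·f(k+1) − (1)·f(k) = k**2 + k/3 - 1/9.
Bound: deg f ≤ 3.
Coefficient equations give f(k) = k*(3*k**2 - 3*k - 1)/9.
R(k) = B(k−1)·f(k)/C(k) = k*(3*k**2 - 3*k - 1)/(9*k**2 + 3*k - 1); s_k = R·t_k = k*(-3*k**2 + 3*k + 1).
Δs = -9*k**2 - 3*k + 1, as required.
Telescoping: Σ = s_(9) − s_(0) = -1935 − (0) = -1935.

Σ = -1935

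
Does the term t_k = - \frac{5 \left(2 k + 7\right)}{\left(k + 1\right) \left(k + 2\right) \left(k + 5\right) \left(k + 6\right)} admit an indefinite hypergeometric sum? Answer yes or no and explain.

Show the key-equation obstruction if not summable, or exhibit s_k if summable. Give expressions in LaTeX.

Yes. s_k = \frac{k \left(- k - 6\right)}{k^{2} + 6 k + 5}.

Ratio r(k) = (k + 1)*(k + 5)*(2*k + 9)/((k + 3)*(k + 7)*(2*k + 7)).
A = k + 1, B = k + 7, C = k**3 + 21*k**2/2 + 73*k/2 + 42.
Solve (k + 1)·f(k+1) − (k + 6)·f(k) = k**3 + 21*k**2/2 + 73*k/2 + 42.
Bound: deg f ≤ 5.
Match coefficients ⇒ f(k) = k*(k + 2)*(k + 3)*(k + 4)*(k + 6)/10.
Then R = B(k−1)f/C = k*(k + 2)*(k + 6)**2/(5*(2*k + 7)), so s_k = R(k)·t_k = k*(-k - 6)/(k**2 + 6*k + 5).
Δs = 5*(-2*k - 7)/(k**4 + 14*k**3 + 65*k**2 + 112*k + 60), as required.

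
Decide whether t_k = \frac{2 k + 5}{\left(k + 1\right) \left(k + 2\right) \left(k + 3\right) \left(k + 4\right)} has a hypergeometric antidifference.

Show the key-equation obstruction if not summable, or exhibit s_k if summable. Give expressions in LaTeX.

The ratio is (k + 1)*(2*k + 7)/((k + 5)*(2*k + 5)).
Take A(k)=k + 1, B(k)=k + 5, C(k)=k + 5/2.
Set up (k + 1)·f(k+1) − (k + 4)·f(k) − (k + 5/2) = 0.
deg f ≤ 3 (via 1,1,1).
Match coefficients ⇒ f(k) = k*(k + 2)*(k + 4)/6.
R(k) = B(k−1)·f(k)/C(k) = k*(k + 2)*(k + 4)**2/(3*(2*k + 5)); s_k = R·t_k = k*(k + 4)/(3*(k**2 + 4*k + 3)).
Check: Δs_k = (2*k + 5)/(k**4 + 10*k**3 + 35*k**2 + 50*k + 24). ✓

Yes. s_k = \frac{k \left(k + 4\right)}{3 \left(k^{2} + 4 k + 3\right)}.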